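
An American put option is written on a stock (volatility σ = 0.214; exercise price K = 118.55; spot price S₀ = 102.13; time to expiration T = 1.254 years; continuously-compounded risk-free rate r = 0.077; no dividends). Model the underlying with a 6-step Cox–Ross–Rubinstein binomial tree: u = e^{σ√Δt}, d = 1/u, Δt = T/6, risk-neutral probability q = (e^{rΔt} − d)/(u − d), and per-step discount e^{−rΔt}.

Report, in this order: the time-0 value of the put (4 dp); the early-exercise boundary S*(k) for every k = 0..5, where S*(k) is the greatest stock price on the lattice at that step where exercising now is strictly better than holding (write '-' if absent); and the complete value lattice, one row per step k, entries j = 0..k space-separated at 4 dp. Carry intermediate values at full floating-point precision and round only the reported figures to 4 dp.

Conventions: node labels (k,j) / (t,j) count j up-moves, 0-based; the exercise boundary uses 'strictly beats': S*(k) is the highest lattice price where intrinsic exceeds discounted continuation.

price = 16.5773
boundary = - 92.6115 102.1300 92.6115 102.1300 92.6115
tree:
16.5773
25.9385 9.6541
34.5699 16.4200 4.5827
42.3968 25.9385 8.8403 1.3479
49.4943 34.5699 16.4200 3.1015 0.0000
55.9303 42.3968 25.9385 7.1363 0.0000 0.0000
61.7665 49.4943 34.5699 16.4200 0.0000 0.0000 0.0000

Δt=0.20900, u=1.10278, d=0.90680, q=0.55834, disc=e^(-rΔt)=0.98404
k=6 terminal: V=max(K-S,0) → 61.7665 49.4943 34.5699 16.4200 0.0000 0.0000 0.0000
k=5: j=0 S=62.6197 intr=55.9303 cont=54.0378 V=55.9303[EX]; j=1 S=76.1532 intr=42.3968 cont=40.5043 V=42.3968[EX]; j=2 S=92.6115 intr=25.9385 cont=24.0460 V=25.9385[EX]; j=3 S=112.6268 intr=5.9232 cont=7.1363 V=7.1363[hold]; j=4 S=136.9679 intr=0.0000 cont=0.0000 V=0.0000[hold]; j=5 S=166.5696 intr=0.0000 cont=0.0000 V=0.0000[hold]  S*(5)=92.6115
k=4: j=0 S=69.0557 intr=49.4943 cont=47.6018 V=49.4943[EX]; j=1 S=83.9801 intr=34.5699 cont=32.6773 V=34.5699[EX]; j=2 S=102.1300 intr=16.4200 cont=15.1939 V=16.4200[EX]; j=3 S=124.2025 intr=0.0000 cont=3.1015 V=3.1015[hold]; j=4 S=151.0453 intr=0.0000 cont=0.0000 V=0.0000[hold]  S*(4)=102.1300
k=3: j=0 S=76.1532 intr=42.3968 cont=40.5043 V=42.3968[EX]; j=1 S=92.6115 intr=25.9385 cont=24.0460 V=25.9385[EX]; j=2 S=112.6268 intr=5.9232 cont=8.8403 V=8.8403[hold]; j=3 S=136.9679 intr=0.0000 cont=1.3479 V=1.3479[hold]  S*(3)=92.6115
k=2: j=0 S=83.9801 intr=34.5699 cont=32.6773 V=34.5699[EX]; j=1 S=102.1300 intr=16.4200 cont=16.1302 V=16.4200[EX]; j=2 S=124.2025 intr=0.0000 cont=4.5827 V=4.5827[hold]  S*(2)=102.1300
k=1: j=0 S=92.6115 intr=25.9385 cont=24.0460 V=25.9385[EX]; j=1 S=112.6268 intr=5.9232 cont=9.6541 V=9.6541[hold]  S*(1)=92.6115
k=0: j=0 S=102.1300 intr=16.4200 cont=16.5773 V=16.5773[hold]  S*(0)=-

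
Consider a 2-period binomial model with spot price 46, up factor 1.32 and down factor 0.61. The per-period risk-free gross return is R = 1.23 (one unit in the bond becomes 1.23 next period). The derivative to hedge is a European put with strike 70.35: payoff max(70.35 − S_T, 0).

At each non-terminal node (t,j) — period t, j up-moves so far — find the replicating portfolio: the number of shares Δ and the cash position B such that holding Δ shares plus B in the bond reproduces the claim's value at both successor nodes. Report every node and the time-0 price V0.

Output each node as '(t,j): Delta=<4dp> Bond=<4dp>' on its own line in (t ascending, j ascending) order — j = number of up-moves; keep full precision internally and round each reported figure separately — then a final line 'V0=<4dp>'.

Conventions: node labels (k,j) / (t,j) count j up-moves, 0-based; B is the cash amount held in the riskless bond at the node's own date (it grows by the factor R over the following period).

(0,0): Delta=-0.7870 Bond=41.6401
(1,0): Delta=-1.0000 Bond=57.1951
(1,1): Delta=-0.7727 Bond=50.3495
V0=5.4398

No-arbitrage ⇒ martingale measure with p* = (R−d)/(u−d) = 0.8732.
Expiry values: V(2,0)=53.2334, V(2,1)=33.3108, V(2,2)=0.0000
Node (1,0) S=28.0600: V=(p*·33.3108+(1−p*)·53.2334)/1.23=29.1351; Δ=(33.3108−53.2334)/(37.0392−17.1166)=-1.0000; B=V−Δ·S=57.1951
Node (1,1) S=60.7200: V=(p*·0.0000+(1−p*)·33.3108)/1.23=3.4329; Δ=(0.0000−33.3108)/(80.1504−37.0392)=-0.7727; B=V−Δ·S=50.3495
Node (0,0) S=46.0000: V=(p*·3.4329+(1−p*)·29.1351)/1.23=5.4398; Δ=(3.4329−29.1351)/(60.7200−28.0600)=-0.7870; B=V−Δ·S=41.6401
As a check, the time-0 holding Δ(0,0)·S0 + B(0,0) comes to 5.4398 — exactly V0.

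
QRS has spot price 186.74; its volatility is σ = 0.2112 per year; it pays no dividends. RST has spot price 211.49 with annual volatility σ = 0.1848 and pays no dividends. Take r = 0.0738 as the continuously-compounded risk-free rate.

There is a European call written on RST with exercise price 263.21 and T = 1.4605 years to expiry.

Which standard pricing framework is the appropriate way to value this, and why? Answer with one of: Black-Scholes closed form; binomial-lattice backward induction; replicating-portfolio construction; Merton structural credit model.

framework: Black-Scholes closed form

Key observation: the strike-263.21 call on RST is European-exercise on a continuously-modelled lognormal underlying, so its value is a single closed-form evaluation.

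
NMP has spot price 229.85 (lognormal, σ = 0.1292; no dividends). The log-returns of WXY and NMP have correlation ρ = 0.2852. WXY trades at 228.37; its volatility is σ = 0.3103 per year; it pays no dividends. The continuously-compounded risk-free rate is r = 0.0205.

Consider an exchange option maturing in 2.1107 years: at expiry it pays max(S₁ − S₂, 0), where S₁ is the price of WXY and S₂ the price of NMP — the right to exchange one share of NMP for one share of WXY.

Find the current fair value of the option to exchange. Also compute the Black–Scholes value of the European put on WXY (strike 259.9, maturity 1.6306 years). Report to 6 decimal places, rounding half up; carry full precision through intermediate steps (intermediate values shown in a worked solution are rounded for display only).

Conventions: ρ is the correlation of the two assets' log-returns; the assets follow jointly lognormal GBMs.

exchange price = 38.812344
price(WXY put K=259.9) = 50.245540

σ_eff = √(σ₁² + σ₂² − 2ρσ₁σ₂) = √(0.3103² + 0.1292² − 2·0.2852·0.3103·0.1292) = 0.300185
d₁ = (ln(S₁/S₂) + (q₂ − q₁ + σ_eff²/2)T) / (σ_eff√T) = (ln(228.37/229.85) + (0.0 − 0.0 + 0.045055)·2.1107) / 0.436116 = 0.203246
d₂ = d₁ − σ_eff√T = 0.203246 − 0.436116 = -0.232870
N(d₁) = 0.580529,  N(d₂) = 0.407931
V = S₁·e^{−q₁T}·N(d₁) − S₂·e^{−q₂T}·N(d₂) = 132.575313 − 93.762969 = 38.812344
[vanilla: WXY put K=259.9]
σ√T = 0.3103·√1.6306 = 0.396237
d₁ = (ln(S/K) + (r+σ²/2)T) / (σ√T) = (ln(228.37/259.9) + (0.0205+0.3103²/2)·1.6306) / 0.396237 = (-0.129330 + 0.111929) / 0.396237 = -0.043914
d₂ = d₁ − σ√T = -0.043914 − 0.396237 = -0.440152
e^{−rT} = 0.967125
N(−d₁) = 0.517514,  N(−d₂) = 0.670086
price = K·e^{−rT}·N(−d₂) − S·N(−d₁) = 168.430126 − 118.184586 = 50.245540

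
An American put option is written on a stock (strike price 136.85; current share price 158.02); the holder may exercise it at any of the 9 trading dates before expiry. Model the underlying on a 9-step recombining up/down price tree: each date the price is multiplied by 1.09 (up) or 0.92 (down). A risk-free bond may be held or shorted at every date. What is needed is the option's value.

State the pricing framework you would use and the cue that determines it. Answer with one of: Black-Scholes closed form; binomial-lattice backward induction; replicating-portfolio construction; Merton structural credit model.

framework: binomial-lattice backward induction

Key observation: the exercise right at every one of the 9 steps is what matters: each node needs max(136.85 − S, continuation), which only the stepwise tree valuation starting from spot 158.02 delivers.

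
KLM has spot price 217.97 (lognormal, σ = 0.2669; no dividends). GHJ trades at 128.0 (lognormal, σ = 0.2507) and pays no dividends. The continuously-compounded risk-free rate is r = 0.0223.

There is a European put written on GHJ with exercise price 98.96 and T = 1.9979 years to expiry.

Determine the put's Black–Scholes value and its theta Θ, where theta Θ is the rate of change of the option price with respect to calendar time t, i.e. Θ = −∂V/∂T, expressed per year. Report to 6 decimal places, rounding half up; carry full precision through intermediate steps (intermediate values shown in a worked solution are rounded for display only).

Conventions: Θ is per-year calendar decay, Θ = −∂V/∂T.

price = 4.234645
Θ = -2.139394

σ√T = 0.2507·√1.9979 = 0.354357
d₁ = (ln(S/K) + (r+σ²/2)T) / (σ√T) = (ln(128.0/98.96) + (0.0223+0.2507²/2)·1.9979) / 0.354357 = (0.257315 + 0.107338) / 0.354357 = 1.029053
d₂ = d₁ − σ√T = 1.029053 − 0.354357 = 0.674696
e^{−rT} = 0.956425
N(−d₁) = 0.151727,  N(−d₂) = 0.249935
Put price V = K·e^{−rT}·N(−d₂) − S·N(−d₁) = 23.655758 − 19.421113 = 4.234645
φ(d₁) = (1/√(2π))·e^{−d₁²/2} = 0.234943
Θ = −S·φ(d₁)·σ/(2√T) + r·K·e^{−rT}·N(−d₂) = −2.666917 + 0.527523 = -2.139394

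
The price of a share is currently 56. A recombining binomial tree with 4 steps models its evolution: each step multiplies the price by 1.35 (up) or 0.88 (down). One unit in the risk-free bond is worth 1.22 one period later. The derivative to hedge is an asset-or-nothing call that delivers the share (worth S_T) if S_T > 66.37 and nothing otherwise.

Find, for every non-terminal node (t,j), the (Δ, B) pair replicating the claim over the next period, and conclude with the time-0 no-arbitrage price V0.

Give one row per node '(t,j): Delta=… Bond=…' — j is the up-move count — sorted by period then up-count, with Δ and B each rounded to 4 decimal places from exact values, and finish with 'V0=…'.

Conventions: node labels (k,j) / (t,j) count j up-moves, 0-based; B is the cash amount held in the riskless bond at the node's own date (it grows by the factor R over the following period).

(0,0): Delta=1.1710 Bond=-11.0907
(1,0): Delta=1.5582 Bond=-32.6124
(1,1): Delta=1.0745 Bond=-6.2347
(2,0): Delta=2.2993 Bond=-71.9229
(2,1): Delta=1.3736 Bond=-27.4999
(2,2): Delta=1.0000 Bond=0.0000
(3,0): Delta=0.0000 Bond=0.0000
(3,1): Delta=2.8723 Bond=-121.2958
(3,2): Delta=1.0000 Bond=0.0000
(3,3): Delta=1.0000 Bond=0.0000
V0=54.4873

No-arbitrage ⇒ martingale measure with p* = (R−d)/(u−d) = 0.7234.
Payoffs at expiry: V(4,0)=0.0000, V(4,1)=0.0000, V(4,2)=79.0353, V(4,3)=121.2473, V(4,4)=186.0044
Node (3,0) S=38.1624: V=(p*·0.0000+(1−p*)·0.0000)/1.22=0.0000; Δ=(0.0000−0.0000)/(51.5193−33.5829)=0.0000; B=V−Δ·S=0.0000
Node (3,1) S=58.5446: V=(p*·79.0353+(1−p*)·0.0000)/1.22=46.8643; Δ=(79.0353−0.0000)/(79.0353−51.5193)=2.8723; B=V−Δ·S=-121.2958
Node (3,2) S=89.8128: V=(p*·121.2473+(1−p*)·79.0353)/1.22=89.8128; Δ=(121.2473−79.0353)/(121.2473−79.0353)=1.0000; B=V−Δ·S=0.0000
Node (3,3) S=137.7810: V=(p*·186.0044+(1−p*)·121.2473)/1.22=137.7810; Δ=(186.0044−121.2473)/(186.0044−121.2473)=1.0000; B=V−Δ·S=0.0000
Node (2,0) S=43.3664: V=(p*·46.8643+(1−p*)·0.0000)/1.22=27.7884; Δ=(46.8643−0.0000)/(58.5446−38.1624)=2.2993; B=V−Δ·S=-71.9229
Node (2,1) S=66.5280: V=(p*·89.8128+(1−p*)·46.8643)/1.22=63.8799; Δ=(89.8128−46.8643)/(89.8128−58.5446)=1.3736; B=V−Δ·S=-27.4999
Node (2,2) S=102.0600: V=(p*·137.7810+(1−p*)·89.8128)/1.22=102.0600; Δ=(137.7810−89.8128)/(137.7810−89.8128)=1.0000; B=V−Δ·S=0.0000
Node (1,0) S=49.2800: V=(p*·63.8799+(1−p*)·27.7884)/1.22=44.1780; Δ=(63.8799−27.7884)/(66.5280−43.3664)=1.5582; B=V−Δ·S=-32.6124
Node (1,1) S=75.6000: V=(p*·102.0600+(1−p*)·63.8799)/1.22=74.9996; Δ=(102.0600−63.8799)/(102.0600−66.5280)=1.0745; B=V−Δ·S=-6.2347
Node (0,0) S=56.0000: V=(p*·74.9996+(1−p*)·44.1780)/1.22=54.4873; Δ=(74.9996−44.1780)/(75.6000−49.2800)=1.1710; B=V−Δ·S=-11.0907
Verification: the root portfolio costs Δ(0,0)·S0 + B(0,0) = 54.4873, matching V0.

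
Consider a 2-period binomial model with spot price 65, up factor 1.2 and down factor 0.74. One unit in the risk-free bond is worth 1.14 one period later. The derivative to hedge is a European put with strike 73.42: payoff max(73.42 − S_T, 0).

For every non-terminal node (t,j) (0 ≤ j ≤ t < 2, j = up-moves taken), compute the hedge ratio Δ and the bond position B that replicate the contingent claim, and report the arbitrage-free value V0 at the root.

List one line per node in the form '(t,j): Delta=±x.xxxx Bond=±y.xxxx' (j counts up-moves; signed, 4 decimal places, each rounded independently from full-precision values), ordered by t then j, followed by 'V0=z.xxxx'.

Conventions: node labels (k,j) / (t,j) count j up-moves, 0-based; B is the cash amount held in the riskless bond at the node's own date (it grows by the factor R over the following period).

(0,0): Delta=-0.4852 Bond=34.7729
(1,0): Delta=-1.0000 Bond=64.4035
(1,1): Delta=-0.4376 Bond=35.9268
V0=3.2356

No-arbitrage ⇒ martingale measure with p* = (R−d)/(u−d) = 0.8696.
Terminal payoffs: V(2,0)=37.8260, V(2,1)=15.7000, V(2,2)=0.0000
  t=1,j=0: stock 48.1000 → up 57.7200 (V=15.7000), down 35.5940 (V=37.8260). Price 16.3035; hedge Δ=-1.0000, bond B=64.4035.
  t=1,j=1: stock 78.0000 → up 93.6000 (V=0.0000), down 57.7200 (V=15.7000). Price 1.7963; hedge Δ=-0.4376, bond B=35.9268.
  t=0,j=0: stock 65.0000 → up 78.0000 (V=1.7963), down 48.1000 (V=16.3035). Price 3.2356; hedge Δ=-0.4852, bond B=34.7729.
Sanity check at the root: Δ(0,0)·S0 + B(0,0) reproduces V0 = 3.2356.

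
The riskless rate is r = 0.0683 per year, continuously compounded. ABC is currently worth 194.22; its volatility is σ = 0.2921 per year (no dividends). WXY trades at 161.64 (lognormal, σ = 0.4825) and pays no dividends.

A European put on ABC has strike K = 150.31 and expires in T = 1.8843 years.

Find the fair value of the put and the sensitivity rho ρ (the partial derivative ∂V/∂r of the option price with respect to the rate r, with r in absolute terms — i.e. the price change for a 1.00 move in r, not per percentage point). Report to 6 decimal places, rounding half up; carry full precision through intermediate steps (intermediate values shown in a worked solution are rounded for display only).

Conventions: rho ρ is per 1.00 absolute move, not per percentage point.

price = 5.698591
ρ = -55.713322

σ√T = 0.2921·√1.8843 = 0.400965
d₁ = (ln(S/K) + (r+σ²/2)T) / (σ√T) = (ln(194.22/150.31) + (0.0683+0.2921²/2)·1.8843) / 0.400965 = (0.256292 + 0.209084) / 0.400965 = 1.160639
d₂ = d₁ − σ√T = 1.160639 − 0.400965 = 0.759674
e^{−rT} = 0.879240
N(−d₁) = 0.122894,  N(−d₂) = 0.223725
Put price V = K·e^{−rT}·N(−d₂) − S·N(−d₁) = 29.567119 − 23.868528 = 5.698591
ρ = −K·T·e^{−rT}·N(−d₂) = -55.713322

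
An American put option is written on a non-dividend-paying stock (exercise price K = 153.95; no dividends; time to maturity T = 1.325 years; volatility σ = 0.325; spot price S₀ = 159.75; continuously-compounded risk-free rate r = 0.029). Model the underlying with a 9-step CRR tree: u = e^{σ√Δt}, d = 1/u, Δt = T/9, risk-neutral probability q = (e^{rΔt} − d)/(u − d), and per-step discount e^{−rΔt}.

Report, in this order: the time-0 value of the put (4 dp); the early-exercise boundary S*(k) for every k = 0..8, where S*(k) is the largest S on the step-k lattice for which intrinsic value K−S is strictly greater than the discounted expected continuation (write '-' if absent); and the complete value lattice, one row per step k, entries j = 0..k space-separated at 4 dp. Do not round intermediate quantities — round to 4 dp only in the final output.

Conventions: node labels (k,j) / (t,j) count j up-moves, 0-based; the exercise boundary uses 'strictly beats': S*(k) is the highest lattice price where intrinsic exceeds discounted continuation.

Δt=0.14722, u=1.13281, d=0.88276, q=0.48598, disc=e^(-rΔt)=0.99574
k=9 terminal: V=max(K-S,0) → 101.9470 87.2168 68.3141 44.0570 12.9290 0.0000 0.0000 0.0000 0.0000 0.0000
k=8: j=0 S=58.9095 intr=95.0405 cont=94.3847 V=95.0405[EX]; j=1 S=75.5960 intr=78.3540 cont=77.6981 V=78.3540[EX]; j=2 S=97.0092 intr=56.9408 cont=56.2849 V=56.9408[EX]; j=3 S=124.4878 intr=29.4622 cont=28.8063 V=29.4622[EX]; j=4 S=159.7500 intr=0.0000 cont=6.6175 V=6.6175[hold]; j=5 S=205.0004 intr=0.0000 cont=0.0000 V=0.0000[hold]; j=6 S=263.0684 intr=0.0000 cont=0.0000 V=0.0000[hold]; j=7 S=337.5846 intr=0.0000 cont=0.0000 V=0.0000[hold]; j=8 S=433.2082 intr=0.0000 cont=0.0000 V=0.0000[hold]  S*(8)=124.4878
k=7: j=0 S=66.7332 intr=87.2168 cont=86.5609 V=87.2168[EX]; j=1 S=85.6359 intr=68.3141 cont=67.6582 V=68.3141[EX]; j=2 S=109.8930 intr=44.0570 cont=43.4011 V=44.0570[EX]; j=3 S=141.0210 intr=12.9290 cont=18.2820 V=18.2820[hold]; j=4 S=180.9664 intr=0.0000 cont=3.3871 V=3.3871[hold]; j=5 S=232.2265 intr=0.0000 cont=0.0000 V=0.0000[hold]; j=6 S=298.0065 intr=0.0000 cont=0.0000 V=0.0000[hold]; j=7 S=382.4192 intr=0.0000 cont=0.0000 V=0.0000[hold]  S*(7)=109.8930
k=6: j=0 S=75.5960 intr=78.3540 cont=77.6981 V=78.3540[EX]; j=1 S=97.0092 intr=56.9408 cont=56.2849 V=56.9408[EX]; j=2 S=124.4878 intr=29.4622 cont=31.3966 V=31.3966[hold]; j=3 S=159.7500 intr=0.0000 cont=10.9964 V=10.9964[hold]; j=4 S=205.0004 intr=0.0000 cont=1.7336 V=1.7336[hold]; j=5 S=263.0684 intr=0.0000 cont=0.0000 V=0.0000[hold]; j=6 S=337.5846 intr=0.0000 cont=0.0000 V=0.0000[hold]  S*(6)=97.0092
k=5: j=0 S=85.6359 intr=68.3141 cont=67.6582 V=68.3141[EX]; j=1 S=109.8930 intr=44.0570 cont=44.3372 V=44.3372[hold]; j=2 S=141.0210 intr=12.9290 cont=21.3911 V=21.3911[hold]; j=3 S=180.9664 intr=0.0000 cont=6.4672 V=6.4672[hold]; j=4 S=232.2265 intr=0.0000 cont=0.8873 V=0.8873[hold]; j=5 S=298.0065 intr=0.0000 cont=0.0000 V=0.0000[hold]  S*(5)=85.6359
k=4: j=0 S=97.0092 intr=56.9408 cont=56.4205 V=56.9408[EX]; j=1 S=124.4878 intr=29.4622 cont=33.0446 V=33.0446[hold]; j=2 S=159.7500 intr=0.0000 cont=14.0782 V=14.0782[hold]; j=3 S=205.0004 intr=0.0000 cont=3.7395 V=3.7395[hold]; j=4 S=263.0684 intr=0.0000 cont=0.4542 V=0.4542[hold]  S*(4)=97.0092
k=3: j=0 S=109.8930 intr=44.0570 cont=45.1347 V=45.1347[hold]; j=1 S=141.0210 intr=12.9290 cont=23.7259 V=23.7259[hold]; j=2 S=180.9664 intr=0.0000 cont=9.0153 V=9.0153[hold]; j=3 S=232.2265 intr=0.0000 cont=2.1338 V=2.1338[hold]  S*(3)=-
k=2: j=0 S=124.4878 intr=29.4622 cont=34.5825 V=34.5825[hold]; j=1 S=159.7500 intr=0.0000 cont=16.5062 V=16.5062[hold]; j=2 S=205.0004 intr=0.0000 cont=5.6469 V=5.6469[hold]  S*(2)=-
k=1: j=0 S=141.0210 intr=12.9290 cont=25.6880 V=25.6880[hold]; j=1 S=180.9664 intr=0.0000 cont=11.1810 V=11.1810[hold]  S*(1)=-
k=0: j=0 S=159.7500 intr=0.0000 cont=18.5585 V=18.5585[hold]  S*(0)=-

price = 18.5585
boundary = - - - - 97.0092 85.6359 97.0092 109.8930 124.4878
tree:
18.5585
25.6880 11.1810
34.5825 16.5062 5.6469
45.1347 23.7259 9.0153 2.1338
56.9408 33.0446 14.0782 3.7395 0.4542
68.3141 44.3372 21.3911 6.4672 0.8873 0.0000
78.3540 56.9408 31.3966 10.9964 1.7336 0.0000 0.0000
87.2168 68.3141 44.0570 18.2820 3.3871 0.0000 0.0000 0.0000
95.0405 78.3540 56.9408 29.4622 6.6175 0.0000 0.0000 0.0000 0.0000
101.9470 87.2168 68.3141 44.0570 12.9290 0.0000 0.0000 0.0000 0.0000 0.0000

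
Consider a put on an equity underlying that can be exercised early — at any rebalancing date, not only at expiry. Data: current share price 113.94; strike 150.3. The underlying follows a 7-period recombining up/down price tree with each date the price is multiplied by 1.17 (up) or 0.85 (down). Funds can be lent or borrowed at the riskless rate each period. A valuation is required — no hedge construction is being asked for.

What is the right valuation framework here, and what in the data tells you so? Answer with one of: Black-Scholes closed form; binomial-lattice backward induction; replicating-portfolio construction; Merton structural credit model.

framework: binomial-lattice backward induction

Key observation: an American put (K = 150.3, S₀ = 113.94) on a 7-date tree has no closed form — the optimal stopping decision is embedded and must be resolved recursively from expiry.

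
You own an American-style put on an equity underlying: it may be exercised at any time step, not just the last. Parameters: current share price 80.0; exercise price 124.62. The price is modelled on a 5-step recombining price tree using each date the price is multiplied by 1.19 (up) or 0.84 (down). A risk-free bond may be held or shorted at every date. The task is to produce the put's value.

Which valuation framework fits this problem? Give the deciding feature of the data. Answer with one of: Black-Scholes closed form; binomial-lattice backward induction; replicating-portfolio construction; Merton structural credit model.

Key observation: the exercise right at every one of the 5 steps is what matters: each node needs max(124.62 − S, continuation), which only the stepwise tree valuation starting from spot 80 delivers.

framework: binomial-lattice backward induction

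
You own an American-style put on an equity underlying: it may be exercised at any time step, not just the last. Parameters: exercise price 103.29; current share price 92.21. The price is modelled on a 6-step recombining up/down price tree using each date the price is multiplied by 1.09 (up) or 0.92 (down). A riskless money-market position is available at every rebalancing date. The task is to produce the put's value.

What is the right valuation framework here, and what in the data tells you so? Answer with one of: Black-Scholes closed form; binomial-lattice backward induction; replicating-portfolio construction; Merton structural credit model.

framework: binomial-lattice backward induction

Key observation: early exercise of the strike-103.29 put must be checked at each of the 6 dates (spot 92.21), which forces a node-by-node comparison of intrinsic and continuation value backward from expiry.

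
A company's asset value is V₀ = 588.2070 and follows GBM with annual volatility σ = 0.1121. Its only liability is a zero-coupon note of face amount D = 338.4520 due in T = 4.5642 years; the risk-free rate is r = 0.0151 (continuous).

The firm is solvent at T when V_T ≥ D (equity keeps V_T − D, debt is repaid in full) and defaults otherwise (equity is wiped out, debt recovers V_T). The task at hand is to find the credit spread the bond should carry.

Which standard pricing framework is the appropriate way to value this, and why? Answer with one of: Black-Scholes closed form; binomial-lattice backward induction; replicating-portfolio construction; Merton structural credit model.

Key observation: the asked-for credit quantity lives on the firm's capital structure — asset value, asset volatility, debt face 338.4520 — which is the structural model's domain.

framework: Merton structural credit model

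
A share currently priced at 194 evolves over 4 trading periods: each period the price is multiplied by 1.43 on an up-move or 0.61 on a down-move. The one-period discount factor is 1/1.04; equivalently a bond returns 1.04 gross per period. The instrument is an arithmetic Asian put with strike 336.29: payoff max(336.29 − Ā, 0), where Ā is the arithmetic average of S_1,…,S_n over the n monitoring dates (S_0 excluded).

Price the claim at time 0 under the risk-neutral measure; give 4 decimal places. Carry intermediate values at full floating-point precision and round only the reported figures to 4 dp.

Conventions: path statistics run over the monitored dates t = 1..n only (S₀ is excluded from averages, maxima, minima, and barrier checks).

Set p* = 0.5244 (from d < R < u); the path-dependent value is the discounted p*-expectation over all price paths.
Enumerate all 2^4 = 16 price paths (U = up ×1.43, D = down ×0.61); each path with k up-moves has probability p*^k·(1−p*)^(4−k).
DDDD: Ā=65.3557, payoff=270.9343, prob=0.051169
UDDD: Ā=153.2108, payoff=183.0792, prob=0.056417
DUDD: Ā=113.4408, payoff=222.8492, prob=0.056417
UUDD: Ā=265.9350, payoff=70.3550, prob=0.062203
DDUD: Ā=89.1811, payoff=247.1089, prob=0.056417
UDUD: Ā=209.0639, payoff=127.2261, prob=0.062203
DUUD: Ā=169.2939, payoff=166.9961, prob=0.062203
UUUD: Ā=396.8694, payoff=0.0000, prob=0.068583
DDDU: Ā=74.3827, payoff=261.9073, prob=0.056417
UDDU: Ā=174.3725, payoff=161.9175, prob=0.062203
DUDU: Ā=134.6025, payoff=201.6875, prob=0.062203
UUDU: Ā=315.5437, payoff=20.7463, prob=0.068583
DDUU: Ā=110.3428, payoff=225.9472, prob=0.062203
UDUU: Ā=258.6726, payoff=77.6174, prob=0.068583
DUUU: Ā=218.9026, payoff=117.3874, prob=0.068583
UUUU: Ā=513.1651, payoff=0.0000, prob=0.075617
Price = Σ prob·payoff / R^4 = 139.627781 / 1.169859 = 119.3544

price = 119.3544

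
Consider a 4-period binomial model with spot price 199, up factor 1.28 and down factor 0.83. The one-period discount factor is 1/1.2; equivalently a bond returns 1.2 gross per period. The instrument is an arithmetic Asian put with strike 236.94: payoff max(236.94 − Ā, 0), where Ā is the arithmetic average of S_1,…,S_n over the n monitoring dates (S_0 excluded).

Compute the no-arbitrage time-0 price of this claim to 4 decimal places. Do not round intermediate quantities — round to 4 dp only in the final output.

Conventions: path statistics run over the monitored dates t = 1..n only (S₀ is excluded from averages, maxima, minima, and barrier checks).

price = 2.1556

With p* = (R−d)/(u−d) = 0.8222, sum probability × payoff across the paths and divide by R^4.
Enumerate all 2^4 = 16 price paths (U = up ×1.28, D = down ×0.83); each path with k up-moves has probability p*^k·(1−p*)^(4−k).
DDDD: Ā=127.6222, payoff=109.3178, prob=0.000999
UDDD: Ā=196.8149, payoff=40.1251, prob=0.004620
DUDD: Ā=174.4274, payoff=62.5126, prob=0.004620
UUDD: Ā=268.9965, payoff=0.0000, prob=0.021366
DDUD: Ā=155.8458, payoff=81.0942, prob=0.004620
UDUD: Ā=240.3405, payoff=0.0000, prob=0.021366
DUUD: Ā=217.9530, payoff=18.9870, prob=0.021366
UUUD: Ā=336.1204, payoff=0.0000, prob=0.098820
DDDU: Ā=140.4231, payoff=96.5169, prob=0.004620
UDDU: Ā=216.5561, payoff=20.3839, prob=0.021366
DUDU: Ā=194.1686, payoff=42.7714, prob=0.021366
UUDU: Ā=299.4407, payoff=0.0000, prob=0.098820
DDUU: Ā=175.5869, payoff=61.3531, prob=0.021366
UDUU: Ā=270.7847, payoff=0.0000, prob=0.098820
DUUU: Ā=248.3972, payoff=0.0000, prob=0.098820
UUUU: Ā=383.0704, payoff=0.0000, prob=0.457043
Price = Σ prob·payoff / R^4 = 4.469877 / 2.073600 = 2.1556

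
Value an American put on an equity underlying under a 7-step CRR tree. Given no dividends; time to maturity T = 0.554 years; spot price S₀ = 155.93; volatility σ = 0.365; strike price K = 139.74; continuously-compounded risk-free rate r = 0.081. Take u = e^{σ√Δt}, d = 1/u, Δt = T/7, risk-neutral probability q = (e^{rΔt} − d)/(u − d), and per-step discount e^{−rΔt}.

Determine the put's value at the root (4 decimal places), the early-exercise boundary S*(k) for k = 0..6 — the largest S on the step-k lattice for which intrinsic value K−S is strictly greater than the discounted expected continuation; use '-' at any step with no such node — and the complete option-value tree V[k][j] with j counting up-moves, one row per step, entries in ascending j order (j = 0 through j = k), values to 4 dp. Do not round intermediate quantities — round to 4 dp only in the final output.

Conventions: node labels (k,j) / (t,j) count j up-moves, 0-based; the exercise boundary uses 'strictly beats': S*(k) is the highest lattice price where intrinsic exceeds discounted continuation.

price = 6.9335
boundary = - - - - 103.4072 114.5897 126.9815
tree:
6.9335
11.0900 2.9574
17.1962 5.2605 0.7429
25.6362 9.1623 1.5123 0.0000
36.3328 15.5031 3.0787 0.0000 0.0000
46.4240 25.1503 6.2674 0.0000 0.0000 0.0000
55.5304 36.3328 12.7585 0.0000 0.0000 0.0000 0.0000
63.7482 46.4240 25.1503 0.0000 0.0000 0.0000 0.0000 0.0000

Δt=0.07914  u=1.10814  d=0.90241  q=0.50561  discount=0.99361
step 7 (expiry): payoffs max(K−S,0) = 63.7482 46.4240 25.1503 0.0000 0.0000 0.0000 0.0000 0.0000
step 6: (k=6,j=0): S=84.2096, K−S=55.5304, hold=54.6375 ⇒ V=55.5304 exercise | (k=6,j=1): S=103.4072, K−S=36.3328, hold=35.4398 ⇒ V=36.3328 exercise | (k=6,j=2): S=126.9815, K−S=12.7585, hold=12.3545 ⇒ V=12.7585 exercise | (k=6,j=3): S=155.9300, K−S=0.0000, hold=0.0000 ⇒ V=0.0000 continue | (k=6,j=4): S=191.4781, K−S=0.0000, hold=0.0000 ⇒ V=0.0000 continue | (k=6,j=5): S=235.1302, K−S=0.0000, hold=0.0000 ⇒ V=0.0000 continue | (k=6,j=6): S=288.7339, K−S=0.0000, hold=0.0000 ⇒ V=0.0000 continue  boundary S*=126.9815
step 5: (k=5,j=0): S=93.3160, K−S=46.4240, hold=45.5310 ⇒ V=46.4240 exercise | (k=5,j=1): S=114.5897, K−S=25.1503, hold=24.2573 ⇒ V=25.1503 exercise | (k=5,j=2): S=140.7133, K−S=0.0000, hold=6.2674 ⇒ V=6.2674 continue | (k=5,j=3): S=172.7923, K−S=0.0000, hold=0.0000 ⇒ V=0.0000 continue | (k=5,j=4): S=212.1845, K−S=0.0000, hold=0.0000 ⇒ V=0.0000 continue | (k=5,j=5): S=260.5572, K−S=0.0000, hold=0.0000 ⇒ V=0.0000 continue  boundary S*=114.5897
step 4: (k=4,j=0): S=103.4072, K−S=36.3328, hold=35.4398 ⇒ V=36.3328 exercise | (k=4,j=1): S=126.9815, K−S=12.7585, hold=15.5031 ⇒ V=15.5031 continue | (k=4,j=2): S=155.9300, K−S=0.0000, hold=3.0787 ⇒ V=3.0787 continue | (k=4,j=3): S=191.4781, K−S=0.0000, hold=0.0000 ⇒ V=0.0000 continue | (k=4,j=4): S=235.1302, K−S=0.0000, hold=0.0000 ⇒ V=0.0000 continue  boundary S*=103.4072
step 3: (k=3,j=0): S=114.5897, K−S=25.1503, hold=25.6362 ⇒ V=25.6362 continue | (k=3,j=1): S=140.7133, K−S=0.0000, hold=9.1623 ⇒ V=9.1623 continue | (k=3,j=2): S=172.7923, K−S=0.0000, hold=1.5123 ⇒ V=1.5123 continue | (k=3,j=3): S=212.1845, K−S=0.0000, hold=0.0000 ⇒ V=0.0000 continue  boundary S*=-
step 2: (k=2,j=0): S=126.9815, K−S=12.7585, hold=17.1962 ⇒ V=17.1962 continue | (k=2,j=1): S=155.9300, K−S=0.0000, hold=5.2605 ⇒ V=5.2605 continue | (k=2,j=2): S=191.4781, K−S=0.0000, hold=0.7429 ⇒ V=0.7429 continue  boundary S*=-
step 1: (k=1,j=0): S=140.7133, K−S=0.0000, hold=11.0900 ⇒ V=11.0900 continue | (k=1,j=1): S=172.7923, K−S=0.0000, hold=2.9574 ⇒ V=2.9574 continue  boundary S*=-
step 0: (k=0,j=0): S=155.9300, K−S=0.0000, hold=6.9335 ⇒ V=6.9335 continue  boundary S*=-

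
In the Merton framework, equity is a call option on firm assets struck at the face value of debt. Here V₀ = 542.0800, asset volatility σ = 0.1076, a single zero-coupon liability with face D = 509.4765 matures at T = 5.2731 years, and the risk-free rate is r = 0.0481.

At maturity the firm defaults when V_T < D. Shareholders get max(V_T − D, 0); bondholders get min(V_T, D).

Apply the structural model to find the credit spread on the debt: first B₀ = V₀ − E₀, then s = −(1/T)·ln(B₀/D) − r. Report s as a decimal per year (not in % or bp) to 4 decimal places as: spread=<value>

spread=0.0026

With assets at 542.0800 and a single debt payment of 509.4765 at 5.2731 years:
d₁ = [ln(V₀/D) + (r + σ²/2)T] / (σ√T)
   = [ln(542.0800/509.4765) + (0.0481 + 0.5·0.1076²)·5.2731] / (0.1076·√5.2731)
   = [0.062030 + 0.284161] / 0.247084 = 1.401106
d₂ = d₁ − σ√T = 1.401106 − 0.247084 = 1.154021
N(d₁) = 0.919409,  N(d₂) = 0.875754,  e^(−rT) = 0.775974
E₀ = V₀·N(d₁) − D·e^(−rT)·N(d₂)
   = 542.0800·0.919409 − 509.4765·0.775974·0.875754 = 152.171897
B₀ = V₀ − E₀ = 542.0800 − 152.171897 = 389.908103
spread = −(1/T)·ln(B₀/D) − r = −(1/5.2731)·ln(389.908103/509.4765) − 0.0481 = 0.00262399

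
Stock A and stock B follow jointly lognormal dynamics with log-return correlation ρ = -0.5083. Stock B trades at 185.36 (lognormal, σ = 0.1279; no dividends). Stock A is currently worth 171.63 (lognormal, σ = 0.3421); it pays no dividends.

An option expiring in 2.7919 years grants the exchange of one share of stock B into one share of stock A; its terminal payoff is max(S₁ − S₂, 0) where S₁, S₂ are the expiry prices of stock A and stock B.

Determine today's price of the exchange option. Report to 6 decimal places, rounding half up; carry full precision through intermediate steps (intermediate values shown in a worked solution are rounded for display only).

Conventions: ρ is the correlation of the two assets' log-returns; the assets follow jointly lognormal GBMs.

exchange price = 42.577527

σ_eff = √(σ₁² + σ₂² − 2ρσ₁σ₂) = √(0.3421² + 0.1279² − 2·-0.5083·0.3421·0.1279) = 0.421748
d₁ = (ln(S₁/S₂) + (q₂ − q₁ + σ_eff²/2)T) / (σ_eff√T) = (ln(171.63/185.36) + (0.0 − 0.0 + 0.088936)·2.7919) / 0.704699 = 0.243141
d₂ = d₁ − σ_eff√T = 0.243141 − 0.704699 = -0.461558
N(d₁) = 0.596052,  N(d₂) = 0.322199
V = S₁·e^{−q₁T}·N(d₁) − S₂·e^{−q₂T}·N(d₂) = 102.300395 − 59.722868 = 42.577527
Key observation: no risk-free rate is needed — with the second asset as numeraire the exchange option is a call on the ratio S₁/S₂, and r cancels out of the value.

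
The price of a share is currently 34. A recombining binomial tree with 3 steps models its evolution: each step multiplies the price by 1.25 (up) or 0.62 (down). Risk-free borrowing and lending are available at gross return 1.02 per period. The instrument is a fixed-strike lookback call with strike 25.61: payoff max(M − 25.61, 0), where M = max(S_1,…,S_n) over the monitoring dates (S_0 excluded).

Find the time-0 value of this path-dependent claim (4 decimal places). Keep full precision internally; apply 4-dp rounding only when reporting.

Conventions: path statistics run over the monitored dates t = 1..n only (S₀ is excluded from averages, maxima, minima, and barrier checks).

No-arbitrage gives p* = (R−d)/(u−d) = 0.6349: enumerate every path, weight its payoff by its p*-probability, and discount by R^3.
Enumerate all 2^3 = 8 price paths (U = up ×1.25, D = down ×0.62); each path with k up-moves has probability p*^k·(1−p*)^(3−k).
DDD: M=21.0800, payoff=0.0000, prob=0.048659
UDD: M=42.5000, payoff=16.8900, prob=0.084624
DUD: M=26.3500, payoff=0.7400, prob=0.084624
UUD: M=53.1250, payoff=27.5150, prob=0.147172
DDU: M=21.0800, payoff=0.0000, prob=0.084624
UDU: M=42.5000, payoff=16.8900, prob=0.147172
DUU: M=32.9375, payoff=7.3275, prob=0.147172
UUU: M=66.4062, payoff=40.7963, prob=0.255952
Price = Σ prob·payoff / R^3 = 19.547392 / 1.061208 = 18.4199

price = 18.4199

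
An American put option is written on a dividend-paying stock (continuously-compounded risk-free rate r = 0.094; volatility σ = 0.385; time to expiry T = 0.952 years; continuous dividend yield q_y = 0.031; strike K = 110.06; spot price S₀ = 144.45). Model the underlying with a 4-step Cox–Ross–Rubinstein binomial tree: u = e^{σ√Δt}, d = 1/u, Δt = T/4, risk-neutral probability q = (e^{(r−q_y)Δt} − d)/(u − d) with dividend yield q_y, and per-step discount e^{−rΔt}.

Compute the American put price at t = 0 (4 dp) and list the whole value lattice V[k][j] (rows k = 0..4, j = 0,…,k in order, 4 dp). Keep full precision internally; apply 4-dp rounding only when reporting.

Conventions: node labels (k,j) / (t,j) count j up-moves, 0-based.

price = 5.2990
tree:
5.2990
9.4069 1.3204
16.3877 2.6641 0.0000
27.8346 5.3752 0.0000 0.0000
41.9148 10.8452 0.0000 0.0000 0.0000

Δt=0.23800, u=1.20662, d=0.82876, q=0.49316, disc=e^(-rΔt)=0.97788
k=4 terminal: V=max(K-S,0) → 41.9148 10.8452 0.0000 0.0000 0.0000
k=3: j=0 S=82.2254 intr=27.8346 cont=26.0041 V=27.8346[EX]; j=1 S=119.7146 intr=0.0000 cont=5.3752 V=5.3752[hold]; j=2 S=174.2963 intr=0.0000 cont=0.0000 V=0.0000[hold]; j=3 S=253.7636 intr=0.0000 cont=0.0000 V=0.0000[hold]
k=2: j=0 S=99.2148 intr=10.8452 cont=16.3877 V=16.3877[hold]; j=1 S=144.4500 intr=0.0000 cont=2.6641 V=2.6641[hold]; j=2 S=210.3094 intr=0.0000 cont=0.0000 V=0.0000[hold]
k=1: j=0 S=119.7146 intr=0.0000 cont=9.4069 V=9.4069[hold]; j=1 S=174.2963 intr=0.0000 cont=1.3204 V=1.3204[hold]
k=0: j=0 S=144.4500 intr=0.0000 cont=5.2990 V=5.2990[hold]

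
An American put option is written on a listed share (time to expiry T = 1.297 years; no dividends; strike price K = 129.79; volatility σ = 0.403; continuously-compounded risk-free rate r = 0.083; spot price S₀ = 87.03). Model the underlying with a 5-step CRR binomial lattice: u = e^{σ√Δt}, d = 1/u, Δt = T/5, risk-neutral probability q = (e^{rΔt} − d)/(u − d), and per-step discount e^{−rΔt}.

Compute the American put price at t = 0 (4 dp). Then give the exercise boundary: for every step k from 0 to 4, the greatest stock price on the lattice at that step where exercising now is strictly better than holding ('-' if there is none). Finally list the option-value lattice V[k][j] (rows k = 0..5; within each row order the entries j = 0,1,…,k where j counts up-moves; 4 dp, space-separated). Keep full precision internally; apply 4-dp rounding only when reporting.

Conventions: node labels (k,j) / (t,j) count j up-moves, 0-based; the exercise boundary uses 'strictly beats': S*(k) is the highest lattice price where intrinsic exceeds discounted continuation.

price = 42.7600
boundary = 87.0300 70.8808 87.0300 70.8808 87.0300
tree:
42.7600
58.9092 28.4866
72.0618 42.7600 15.5356
82.7738 58.9092 26.3525 5.4581
91.4980 72.0618 42.7600 11.1876 0.0000
98.6035 82.7738 58.9092 22.9314 0.0000 0.0000

Δt=0.25940, u=1.22784, d=0.81444, q=0.50151, disc=e^(-rΔt)=0.97870
k=5 terminal: V=max(K-S,0) → 98.6035 82.7738 58.9092 22.9314 0.0000 0.0000
k=4: j=0 S=38.2920 intr=91.4980 cont=88.7335 V=91.4980[EX]; j=1 S=57.7282 intr=72.0618 cont=69.2972 V=72.0618[EX]; j=2 S=87.0300 intr=42.7600 cont=39.9955 V=42.7600[EX]; j=3 S=131.2048 intr=0.0000 cont=11.1876 V=11.1876[hold]; j=4 S=197.8019 intr=0.0000 cont=0.0000 V=0.0000[hold]  S*(4)=87.0300
k=3: j=0 S=47.0162 intr=82.7738 cont=80.0092 V=82.7738[EX]; j=1 S=70.8808 intr=58.9092 cont=56.1447 V=58.9092[EX]; j=2 S=106.8586 intr=22.9314 cont=26.3525 V=26.3525[hold]; j=3 S=161.0980 intr=0.0000 cont=5.4581 V=5.4581[hold]  S*(3)=70.8808
k=2: j=0 S=57.7282 intr=72.0618 cont=69.2972 V=72.0618[EX]; j=1 S=87.0300 intr=42.7600 cont=41.6746 V=42.7600[EX]; j=2 S=131.2048 intr=0.0000 cont=15.5356 V=15.5356[hold]  S*(2)=87.0300
k=1: j=0 S=70.8808 intr=58.9092 cont=56.1447 V=58.9092[EX]; j=1 S=106.8586 intr=22.9314 cont=28.4866 V=28.4866[hold]  S*(1)=70.8808
k=0: j=0 S=87.0300 intr=42.7600 cont=42.7221 V=42.7600[EX]  S*(0)=87.0300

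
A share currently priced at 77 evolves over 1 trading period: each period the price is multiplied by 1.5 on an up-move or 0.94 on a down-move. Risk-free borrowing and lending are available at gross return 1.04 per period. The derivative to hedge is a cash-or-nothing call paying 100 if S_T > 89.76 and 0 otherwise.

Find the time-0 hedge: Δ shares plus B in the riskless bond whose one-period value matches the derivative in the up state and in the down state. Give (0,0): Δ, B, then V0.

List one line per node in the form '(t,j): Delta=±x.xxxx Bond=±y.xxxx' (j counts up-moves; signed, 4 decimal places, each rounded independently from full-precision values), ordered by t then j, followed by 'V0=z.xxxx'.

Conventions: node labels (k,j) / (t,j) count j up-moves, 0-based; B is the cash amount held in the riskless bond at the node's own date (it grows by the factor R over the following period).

(0,0): Delta=2.3191 Bond=-161.4011
V0=17.1703

Arbitrage-free pricing uses the up-move probability p* = (R−d)/(u−d) = 0.1786, discounting each step at R = 1.04.
Expiry values: V(1,0)=0.0000, V(1,1)=100.0000
Node (0,0) S=77.0000: V=(p*·100.0000+(1−p*)·0.0000)/1.04=17.1703; Δ=(100.0000−0.0000)/(115.5000−72.3800)=2.3191; B=V−Δ·S=-161.4011
As a check, the time-0 holding Δ(0,0)·S0 + B(0,0) comes to 17.1703 — exactly V0.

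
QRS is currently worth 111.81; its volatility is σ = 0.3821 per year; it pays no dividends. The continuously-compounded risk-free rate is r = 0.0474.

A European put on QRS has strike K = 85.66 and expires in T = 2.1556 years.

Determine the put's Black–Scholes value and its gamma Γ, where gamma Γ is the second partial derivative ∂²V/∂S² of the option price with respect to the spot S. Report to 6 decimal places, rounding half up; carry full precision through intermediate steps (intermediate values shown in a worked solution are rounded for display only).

price = 7.839046
Γ = 0.004098

σ√T = 0.3821·√2.1556 = 0.560998
d₁ = (ln(S/K) + (r+σ²/2)T) / (σ√T) = (ln(111.81/85.66) + (0.0474+0.3821²/2)·2.1556) / 0.560998 = (0.266415 + 0.259535) / 0.560998 = 0.937526
d₂ = d₁ − σ√T = 0.937526 − 0.560998 = 0.376528
e^{−rT} = 0.902871
N(−d₁) = 0.174244,  N(−d₂) = 0.353262
Put price V = K·e^{−rT}·N(−d₂) − S·N(−d₁) = 27.321285 − 19.482239 = 7.839046
φ(d₁) = (1/√(2π))·e^{−d₁²/2} = 0.257068
Γ = φ(d₁) / (S·σ·√T) = 0.004098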